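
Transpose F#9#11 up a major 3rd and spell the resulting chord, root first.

A#, C##, E#, G#, B#, D##

F# up a major 3rd → A#. New chord: A# dominant ninth sharp eleven.
root → A#
3rd (major 3rd) → C##
5th (perfect 5th) → E#
7th (minor 7th) → G#
9th (major 9th) → B#
11th (augmented 11th) → D##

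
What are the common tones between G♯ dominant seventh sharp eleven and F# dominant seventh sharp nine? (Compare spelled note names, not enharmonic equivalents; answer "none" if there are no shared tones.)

F♯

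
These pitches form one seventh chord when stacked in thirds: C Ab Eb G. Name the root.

Ab

Arranged so that each adjacent pair is a third by letter name: Ab – C – Eb – G.
The bottom of that stack, Ab, is the root (this is Ab major seventh).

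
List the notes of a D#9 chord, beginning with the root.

Root D#, quality dominant ninth:
root → D#
3rd (major 3rd) → F##
5th (perfect 5th) → A#
7th (minor 7th) → C#
9th (major 9th) → E#

D#, F##, A#, C#, E#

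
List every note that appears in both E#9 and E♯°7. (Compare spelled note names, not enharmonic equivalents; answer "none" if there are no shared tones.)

E#9: E# G## B# D# F##
E♯°7: E# G# B D
Common to both → E#.

E#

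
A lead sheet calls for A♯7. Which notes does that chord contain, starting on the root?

A♯7: dominant seventh on A♯.
Root: A♯
Major 3rd (3rd): C𝄪
Perfect 5th (5th): E♯
Minor 7th (7th): G♯

A♯, C𝄪, E♯, G♯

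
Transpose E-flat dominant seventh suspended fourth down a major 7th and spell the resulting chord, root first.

F-flat  B-double-flat  C-flat  E-double-flat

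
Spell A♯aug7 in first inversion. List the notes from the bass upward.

C## – E## – G# – A#

A♯aug7 = A#–C##–E##–G#; first inversion → third (C##) lowest.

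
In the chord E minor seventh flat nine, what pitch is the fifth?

E minor seventh flat nine is built on E; its 5th is a perfect 5th above the root.
A fifth above E uses the letter B, and the perfect 5th above E is B.

B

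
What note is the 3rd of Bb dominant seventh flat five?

D

Bb dominant seventh flat five is built on Bb; its 3rd is a major 3rd above the root.
A third above B uses the letter D, and the major 3rd above Bb is D.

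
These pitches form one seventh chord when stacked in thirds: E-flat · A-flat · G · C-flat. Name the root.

A-flat

Arranged so that each adjacent pair is a third by letter name: A-flat – C-flat – E-flat – G.
The bottom of that stack, A-flat, is the root (this is A-flat minor-major seventh).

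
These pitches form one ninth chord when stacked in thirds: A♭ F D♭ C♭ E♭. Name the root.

Arranged so that each adjacent pair is a third by letter name: D♭ – F – A♭ – C♭ – E♭.
The bottom of that stack, D♭, is the root (this is D♭ dominant ninth).

D♭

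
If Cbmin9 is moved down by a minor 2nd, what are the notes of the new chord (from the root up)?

Bb, Db, F, Ab, C

Transposed root: Cb → Bb (minor 2nd down). So we spell Bb minor ninth:
- root: Bb
- minor 3rd: Db
- perfect 5th: F
- minor 7th: Ab
- major 9th: C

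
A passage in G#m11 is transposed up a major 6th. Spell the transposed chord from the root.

Transposed root: G♯ → E♯ (major 6th up). So we spell E♯ minor eleventh:
Root: E♯
Minor 3rd (3rd): G♯
Perfect 5th (5th): B♯
Minor 7th (7th): D♯
Major 9th (9th): F𝄪
Perfect 11th (11th): A♯

E♯, G♯, B♯, D♯, F𝄪, A♯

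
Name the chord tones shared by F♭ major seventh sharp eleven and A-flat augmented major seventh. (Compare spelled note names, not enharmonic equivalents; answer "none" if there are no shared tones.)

A-flat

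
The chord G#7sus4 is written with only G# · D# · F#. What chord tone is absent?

C#

G#7sus4 = G#, C#, D#, F#. The voicing lacks the 4th (perfect 4th), C#.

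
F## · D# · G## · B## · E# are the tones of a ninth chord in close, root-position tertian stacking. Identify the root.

Arranged so that each adjacent pair is a third by letter name: E# – G## – B## – D# – F##.
The bottom of that stack, E#, is the root (this is E# dominant ninth sharp five).

E#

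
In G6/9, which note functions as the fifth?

D

G6/9 is built on G; its 5th is a perfect 5th above the root.
A fifth above G uses the letter D, and the perfect 5th above G is D.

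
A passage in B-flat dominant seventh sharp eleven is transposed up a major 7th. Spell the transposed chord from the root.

A, C-sharp, E, G, D-sharp

A major 7th up from B-flat is A, so the new chord is A dominant seventh sharp eleven.
root → A
3rd (major 3rd) → C-sharp
5th (perfect 5th) → E
7th (minor 7th) → G
11th (augmented 11th) → D-sharp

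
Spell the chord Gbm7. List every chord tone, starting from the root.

Gb  Bbb  Db  Fb

Gbm7: minor seventh on Gb.
Root: Gb
Minor 3rd (3rd): Bbb
Perfect 5th (5th): Db
Minor 7th (7th): Fb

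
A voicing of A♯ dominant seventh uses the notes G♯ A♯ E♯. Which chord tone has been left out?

C𝄪

A♯ dominant seventh = A♯, C𝄪, E♯, G♯. The voicing lacks the 3rd (major 3rd), C𝄪.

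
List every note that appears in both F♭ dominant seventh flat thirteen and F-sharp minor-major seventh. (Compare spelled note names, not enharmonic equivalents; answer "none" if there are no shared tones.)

none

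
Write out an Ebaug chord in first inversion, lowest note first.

In root position, Ebaug is Eb–G–B.
First inversion puts the third (G) in the bass.

G B Eb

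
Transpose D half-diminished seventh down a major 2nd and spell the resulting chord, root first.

C Eb Gb Bb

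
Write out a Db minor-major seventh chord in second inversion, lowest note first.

In root position, Db minor-major seventh is Db–Fb–Ab–C.
Second inversion puts the fifth (Ab) in the bass.

Ab, C, Db, Fb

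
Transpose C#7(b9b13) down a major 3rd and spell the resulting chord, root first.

A major 3rd down from C# is A, so the new chord is A dominant seventh flat nine flat thirteen.
A — root
C# — major 3rd
E — perfect 5th
G — minor 7th
Bb — minor 9th
F — minor 13th

A, C#, E, G, Bb, F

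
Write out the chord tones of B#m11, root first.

B#, D#, F##, A#, C##, E#

B#m11: minor eleventh on B#.
Root: B#
Minor 3rd (3rd): D#
Perfect 5th (5th): F##
Minor 7th (7th): A#
Major 9th (9th): C##
Perfect 11th (11th): E#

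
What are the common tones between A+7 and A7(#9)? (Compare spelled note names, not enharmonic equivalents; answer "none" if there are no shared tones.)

A, C#, G

A+7 = A, C#, E#, G.
A7(#9) = A, C#, E, G, B#.
Shared: A, C#, G.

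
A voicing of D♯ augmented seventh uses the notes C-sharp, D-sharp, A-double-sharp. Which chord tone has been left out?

D♯ augmented seventh = D-sharp, F-double-sharp, A-double-sharp, C-sharp. The voicing lacks the 3rd (major 3rd), F-double-sharp.

F-double-sharp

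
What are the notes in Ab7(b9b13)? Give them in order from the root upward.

Ab  C  Eb  Gb  Bbb  Fb

Ab7(b9b13) is a dominant seventh flat nine flat thirteen built on Ab.
root → Ab
3rd (major 3rd) → C
5th (perfect 5th) → Eb
7th (minor 7th) → Gb
9th (minor 9th) → Bbb
13th (minor 13th) → Fb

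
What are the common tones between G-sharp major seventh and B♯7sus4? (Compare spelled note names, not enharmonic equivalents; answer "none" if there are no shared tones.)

G-sharp major seventh = G♯, B♯, D♯, F𝄪.
B♯7sus4 = B♯, E♯, F𝄪, A♯.
Shared: B♯, F𝄪.

B♯  F𝄪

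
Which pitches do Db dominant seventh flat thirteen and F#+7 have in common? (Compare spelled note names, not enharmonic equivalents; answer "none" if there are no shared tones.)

none

Db dominant seventh flat thirteen: Db F Ab Cb Bbb
F#+7: F# A# C## E
Common to both → none.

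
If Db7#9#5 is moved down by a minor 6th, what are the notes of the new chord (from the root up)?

F – A – C# – Eb – G#

Transposed root: Db → F (minor 6th down). So we spell F dominant seventh sharp nine sharp five:
- root: F
- major 3rd: A
- augmented 5th: C#
- minor 7th: Eb
- augmented 9th: G#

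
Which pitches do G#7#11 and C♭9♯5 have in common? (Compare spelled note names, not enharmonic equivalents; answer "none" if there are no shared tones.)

none

G#7#11: G# B# D# F# C##
C♭9♯5: Cb Eb G Bbb Db
Common to both → none.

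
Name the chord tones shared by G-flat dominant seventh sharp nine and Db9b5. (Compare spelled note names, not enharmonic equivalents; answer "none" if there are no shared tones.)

G-flat dominant seventh sharp nine: Gb Bb Db Fb A
Db9b5: Db F Abb Cb Eb
Common to both → Db.

Db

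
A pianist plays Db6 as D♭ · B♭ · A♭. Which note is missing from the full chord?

F

Db6 = D♭, F, A♭, B♭. The voicing lacks the 3rd (major 3rd), F.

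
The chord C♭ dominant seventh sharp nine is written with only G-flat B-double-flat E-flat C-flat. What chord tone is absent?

D

The full C♭ dominant seventh sharp nine chord is C-flat, E-flat, G-flat, B-double-flat, D.
Comparing with the voicing, the augmented 9th (9th) — D — is absent.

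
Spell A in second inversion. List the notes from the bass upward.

E, A, C#

A = A–C#–E; second inversion → fifth (E) lowest.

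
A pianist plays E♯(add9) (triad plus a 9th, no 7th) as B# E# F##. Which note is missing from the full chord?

G##

E♯(add9) = E#, G##, B#, F##. The voicing lacks the 3rd (major 3rd), G##.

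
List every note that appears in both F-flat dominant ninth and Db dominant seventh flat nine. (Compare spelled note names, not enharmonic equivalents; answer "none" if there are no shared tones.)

A-flat – C-flat – E-double-flat

F-flat dominant ninth = F-flat, A-flat, C-flat, E-double-flat, G-flat.
Db dominant seventh flat nine = D-flat, F, A-flat, C-flat, E-double-flat.
Shared: A-flat, C-flat, E-double-flat.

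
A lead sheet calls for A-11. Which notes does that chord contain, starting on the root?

A C E G B D

A-11: minor eleventh on A.
Root: A
Minor 3rd (3rd): C
Perfect 5th (5th): E
Minor 7th (7th): G
Major 9th (9th): B
Perfect 11th (11th): D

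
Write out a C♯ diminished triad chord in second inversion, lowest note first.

G C-sharp E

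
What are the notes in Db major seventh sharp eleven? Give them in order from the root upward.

Db major seventh sharp eleven is a major seventh sharp eleven built on D-flat.
D-flat — root
F — major 3rd
A-flat — perfect 5th
C — major 7th
G — augmented 11th

D-flat  F  A-flat  C  G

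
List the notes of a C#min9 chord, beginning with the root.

C#, E, G#, B, D#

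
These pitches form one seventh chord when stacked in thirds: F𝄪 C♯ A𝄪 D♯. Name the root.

Arranged so that each adjacent pair is a third by letter name: D♯ – F𝄪 – A𝄪 – C♯.
The bottom of that stack, D♯, is the root (this is D♯ augmented seventh).

D♯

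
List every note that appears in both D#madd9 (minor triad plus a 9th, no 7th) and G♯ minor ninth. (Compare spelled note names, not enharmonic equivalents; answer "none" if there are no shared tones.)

D#, F#, A#

D#madd9 = D#, F#, A#, E#.
G♯ minor ninth = G#, B, D#, F#, A#.
Shared: D#, F#, A#.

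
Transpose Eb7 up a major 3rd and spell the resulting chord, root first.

Eb up a major 3rd → G. New chord: G dominant seventh.
root → G
3rd (major 3rd) → B
5th (perfect 5th) → D
7th (minor 7th) → F

G, B, D, F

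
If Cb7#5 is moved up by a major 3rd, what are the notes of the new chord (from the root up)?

Eb, G, B, Db

Cb up a major 3rd → Eb. New chord: Eb augmented seventh.
Eb — root
G — major 3rd
B — augmented 5th
Db — minor 7th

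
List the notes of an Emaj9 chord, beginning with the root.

Emaj9: major ninth on E.
E — root
G# — major 3rd
B — perfect 5th
D# — major 7th
F# — major 9th

E, G#, B, D#, F#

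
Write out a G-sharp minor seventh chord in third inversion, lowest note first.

In root position, G-sharp minor seventh is G-sharp–B–D-sharp–F-sharp.
Third inversion puts the seventh (F-sharp) in the bass.

F-sharp – G-sharp – B – D-sharp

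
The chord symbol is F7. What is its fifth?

F7 is built on F; its 5th is a perfect 5th above the root.
A fifth above F uses the letter C, and the perfect 5th above F is C.

C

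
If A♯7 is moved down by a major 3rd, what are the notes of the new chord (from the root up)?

F# A# C# E

Transposed root: A# → F# (major 3rd down). So we spell F# dominant seventh:
root → F#
3rd (major 3rd) → A#
5th (perfect 5th) → C#
7th (minor 7th) → E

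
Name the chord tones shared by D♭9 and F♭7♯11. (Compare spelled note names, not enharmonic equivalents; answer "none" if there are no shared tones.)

D♭9 = Db, F, Ab, Cb, Eb.
F♭7♯11 = Fb, Ab, Cb, Ebb, Bb.
Shared: Ab, Cb.

Ab, Cb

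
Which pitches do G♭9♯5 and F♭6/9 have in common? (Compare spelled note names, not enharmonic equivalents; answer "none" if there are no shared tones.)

G♭ – F♭ – A♭

G♭9♯5: G♭ B♭ D F♭ A♭
F♭6/9: F♭ A♭ C♭ D♭ G♭
Common to both → G♭, F♭, A♭.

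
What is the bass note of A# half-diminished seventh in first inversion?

C♯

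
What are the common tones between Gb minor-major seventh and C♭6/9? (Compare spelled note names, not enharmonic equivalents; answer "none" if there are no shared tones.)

Gb, Db

Gb minor-major seventh = Gb, Bbb, Db, F.
C♭6/9 = Cb, Eb, Gb, Ab, Db.
Shared: Gb, Db.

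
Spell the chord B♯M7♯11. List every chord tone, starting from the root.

B#  D##  F##  A##  E##

B♯M7♯11: major seventh sharp eleven on B#.
root → B#
3rd (major 3rd) → D##
5th (perfect 5th) → F##
7th (major 7th) → A##
11th (augmented 11th) → E##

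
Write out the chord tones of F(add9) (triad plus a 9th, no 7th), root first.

F(add9): added-ninth on F.
root → F
3rd (major 3rd) → A
5th (perfect 5th) → C
9th (major 9th) → G

F A C G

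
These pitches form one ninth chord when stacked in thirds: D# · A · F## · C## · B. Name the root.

B

Arranged so that each adjacent pair is a third by letter name: B – D# – F## – A – C##.
The bottom of that stack, B, is the root (this is B dominant seventh sharp nine sharp five).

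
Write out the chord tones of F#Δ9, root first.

F#, A#, C#, E#, G#

F#Δ9 is a major ninth built on F#.
root → F#
3rd (major 3rd) → A#
5th (perfect 5th) → C#
7th (major 7th) → E#
9th (major 9th) → G#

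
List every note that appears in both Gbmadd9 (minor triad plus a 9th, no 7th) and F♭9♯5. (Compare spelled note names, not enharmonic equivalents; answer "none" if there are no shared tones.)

Gbmadd9: Gb Bbb Db Ab
F♭9♯5: Fb Ab C Ebb Gb
Common to both → Gb, Ab.

Gb – Ab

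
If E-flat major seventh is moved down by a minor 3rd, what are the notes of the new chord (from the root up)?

C  E  G  B

Eb down a minor 3rd → C. New chord: C major seventh.
Root: C
Major 3rd (3rd): E
Perfect 5th (5th): G
Major 7th (7th): B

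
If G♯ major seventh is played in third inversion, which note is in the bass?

F-double-sharp

G♯ major seventh in root position is G-sharp–B-sharp–D-sharp–F-double-sharp.
Third inversion places the seventh in the bass, which is F-double-sharp.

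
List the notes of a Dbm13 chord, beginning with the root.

Db, Fb, Ab, Cb, Eb, Gb, Bb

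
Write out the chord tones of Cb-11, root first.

Cb, Ebb, Gb, Bbb, Db, Fb

Root Cb, quality minor eleventh:
root → Cb
3rd (minor 3rd) → Ebb
5th (perfect 5th) → Gb
7th (minor 7th) → Bbb
9th (major 9th) → Db
11th (perfect 11th) → Fb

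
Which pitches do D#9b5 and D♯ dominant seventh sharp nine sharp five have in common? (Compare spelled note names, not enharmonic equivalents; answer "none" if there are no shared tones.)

D#9b5: D# F## A C# E#
D♯ dominant seventh sharp nine sharp five: D# F## A## C# E##
Common to both → D#, F##, C#.

D# F## C#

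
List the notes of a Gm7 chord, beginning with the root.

G, Bb, D, F

Gm7 is a minor seventh built on G.
G — root
Bb — minor 3rd
D — perfect 5th
F — minor 7th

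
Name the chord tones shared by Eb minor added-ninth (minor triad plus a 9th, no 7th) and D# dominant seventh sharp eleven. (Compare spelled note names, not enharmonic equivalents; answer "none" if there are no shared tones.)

none

Eb minor added-ninth = Eb, Gb, Bb, F.
D# dominant seventh sharp eleven = D#, F##, A#, C#, G##.
Shared: none.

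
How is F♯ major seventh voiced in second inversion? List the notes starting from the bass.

C#  E#  F#  A#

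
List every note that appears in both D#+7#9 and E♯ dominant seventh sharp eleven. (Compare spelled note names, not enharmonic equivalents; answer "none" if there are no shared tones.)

D♯, A𝄪

D#+7#9 = D♯, F𝄪, A𝄪, C♯, E𝄪.
E♯ dominant seventh sharp eleven = E♯, G𝄪, B♯, D♯, A𝄪.
Shared: D♯, A𝄪.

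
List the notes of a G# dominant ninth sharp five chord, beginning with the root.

G-sharp, B-sharp, D-double-sharp, F-sharp, A-sharp

G# dominant ninth sharp five is a dominant ninth sharp five built on G-sharp.
G-sharp — root
B-sharp — major 3rd
D-double-sharp — augmented 5th
F-sharp — minor 7th
A-sharp — major 9th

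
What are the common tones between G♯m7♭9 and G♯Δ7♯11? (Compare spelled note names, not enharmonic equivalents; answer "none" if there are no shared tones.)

G♯m7♭9 = G#, B, D#, F#, A.
G♯Δ7♯11 = G#, B#, D#, F##, C##.
Shared: G#, D#.

G# D#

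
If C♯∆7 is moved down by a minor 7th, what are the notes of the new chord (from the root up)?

D#, F##, A#, C##

C# down a minor 7th → D#. New chord: D# major seventh.
- root: D#
- major 3rd: F##
- perfect 5th: A#
- major 7th: C##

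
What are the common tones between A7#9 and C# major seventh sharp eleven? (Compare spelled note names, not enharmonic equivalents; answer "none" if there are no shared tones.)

C♯ – B♯

A7#9 = A, C♯, E, G, B♯.
C# major seventh sharp eleven = C♯, E♯, G♯, B♯, F𝄪.
Shared: C♯, B♯.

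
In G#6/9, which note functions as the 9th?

Root of G#6/9 = G#. The 9th is a major 9th: G# up a major 9th → A#.

A#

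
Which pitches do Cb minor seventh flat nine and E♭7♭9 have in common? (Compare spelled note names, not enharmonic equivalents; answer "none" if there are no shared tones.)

Cb minor seventh flat nine: Cb Ebb Gb Bbb Dbb
E♭7♭9: Eb G Bb Db Fb
Common to both → none.

none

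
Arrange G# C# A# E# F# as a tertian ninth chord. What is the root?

F#

Arranged so that each adjacent pair is a third by letter name: F# – A# – C# – E# – G#.
The bottom of that stack, F#, is the root (this is F# major ninth).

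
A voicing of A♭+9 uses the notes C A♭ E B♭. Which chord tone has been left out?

G♭

A♭+9 = A♭, C, E, G♭, B♭. The voicing lacks the 7th (minor 7th), G♭.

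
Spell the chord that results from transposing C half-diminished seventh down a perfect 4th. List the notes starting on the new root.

G, B-flat, D-flat, F

A perfect 4th down from C is G, so the new chord is G half-diminished seventh.
Root: G
Minor 3rd (3rd): B-flat
Diminished 5th (5th): D-flat
Minor 7th (7th): F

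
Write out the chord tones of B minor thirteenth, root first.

B – D – F-sharp – A – C-sharp – E – G-sharp

Root B, quality minor thirteenth:
root → B
3rd (minor 3rd) → D
5th (perfect 5th) → F-sharp
7th (minor 7th) → A
9th (major 9th) → C-sharp
11th (perfect 11th) → E
13th (major 13th) → G-sharp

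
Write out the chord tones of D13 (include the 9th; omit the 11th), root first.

D, F#, A, C, E, B

D13 is a dominant thirteenth built on D.
D — root
F# — major 3rd
A — perfect 5th
C — minor 7th
E — major 9th
B — major 13th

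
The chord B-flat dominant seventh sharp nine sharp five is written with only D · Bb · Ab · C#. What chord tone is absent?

B-flat dominant seventh sharp nine sharp five = Bb, D, F#, Ab, C#. The voicing lacks the 5th (augmented 5th), F#.

F#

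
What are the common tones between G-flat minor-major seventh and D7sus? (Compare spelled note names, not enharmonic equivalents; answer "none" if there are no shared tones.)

G-flat minor-major seventh: Gb Bbb Db F
D7sus: D G A C
Common to both → none.

none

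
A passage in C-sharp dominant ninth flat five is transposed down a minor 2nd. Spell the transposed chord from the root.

A minor 2nd down from C-sharp is B-sharp, so the new chord is B-sharp dominant ninth flat five.
Root: B-sharp
Major 3rd (3rd): D-double-sharp
Diminished 5th (5th): F-sharp
Minor 7th (7th): A-sharp
Major 9th (9th): C-double-sharp

B-sharp – D-double-sharp – F-sharp – A-sharp – C-double-sharp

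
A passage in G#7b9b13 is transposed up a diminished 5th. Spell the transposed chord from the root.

D, F#, A, C, Eb, Bb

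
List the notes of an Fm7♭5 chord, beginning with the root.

Fm7♭5 is a half-diminished seventh built on F.
root → F
3rd (minor 3rd) → A♭
5th (diminished 5th) → C♭
7th (minor 7th) → E♭

F – A♭ – C♭ – E♭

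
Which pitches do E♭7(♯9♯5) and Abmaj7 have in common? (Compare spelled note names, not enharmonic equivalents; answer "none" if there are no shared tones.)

E♭7(♯9♯5) = Eb, G, B, Db, F#.
Abmaj7 = Ab, C, Eb, G.
Shared: Eb, G.

Eb  G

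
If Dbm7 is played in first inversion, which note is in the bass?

Fb

Dbm7 in root position is Db–Fb–Ab–Cb.
First inversion places the third in the bass, which is Fb.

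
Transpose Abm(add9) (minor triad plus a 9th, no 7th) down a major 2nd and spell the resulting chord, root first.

Gb, Bbb, Db, Ab

A major 2nd down from Ab is Gb, so the new chord is Gb minor added-ninth.
root → Gb
3rd (minor 3rd) → Bbb
5th (perfect 5th) → Db
9th (major 9th) → Ab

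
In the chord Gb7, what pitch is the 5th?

Gb7 is built on G♭; its 5th is a perfect 5th above the root.
A fifth above G uses the letter D, and the perfect 5th above G♭ is D♭.

D♭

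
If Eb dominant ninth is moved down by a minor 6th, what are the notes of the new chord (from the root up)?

G – B – D – F – A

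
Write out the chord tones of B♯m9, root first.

B#  D#  F##  A#  C##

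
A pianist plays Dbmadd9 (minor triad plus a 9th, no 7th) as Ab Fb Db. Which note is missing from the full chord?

Dbmadd9 = Db, Fb, Ab, Eb. The voicing lacks the 9th (major 9th), Eb.

Eb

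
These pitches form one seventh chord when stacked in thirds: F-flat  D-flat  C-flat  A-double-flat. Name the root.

D-flat

Arranged so that each adjacent pair is a third by letter name: D-flat – F-flat – A-double-flat – C-flat.
The bottom of that stack, D-flat, is the root (this is D-flat half-diminished seventh).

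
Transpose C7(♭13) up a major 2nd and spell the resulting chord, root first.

D, F♯, A, C, B♭

A major 2nd up from C is D, so the new chord is D dominant seventh flat thirteen.
- root: D
- major 3rd: F♯
- perfect 5th: A
- minor 7th: C
- minor 13th: B♭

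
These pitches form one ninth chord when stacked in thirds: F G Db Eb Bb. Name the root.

Eb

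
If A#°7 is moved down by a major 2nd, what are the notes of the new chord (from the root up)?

A♯ down a major 2nd → G♯. New chord: G♯ diminished seventh.
root → G♯
3rd (minor 3rd) → B
5th (diminished 5th) → D
7th (diminished 7th) → F

G♯, B, D, F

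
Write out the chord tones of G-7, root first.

Root G, quality minor seventh:
G — root
Bb — minor 3rd
D — perfect 5th
F — minor 7th

G Bb D F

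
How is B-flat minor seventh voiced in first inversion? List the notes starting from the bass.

D-flat – F – A-flat – B-flat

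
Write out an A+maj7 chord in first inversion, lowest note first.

A+maj7 = A–C#–E#–G#; first inversion → third (C#) lowest.

C# E# G# A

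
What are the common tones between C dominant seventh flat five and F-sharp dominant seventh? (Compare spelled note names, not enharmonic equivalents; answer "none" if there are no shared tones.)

E

C dominant seventh flat five: C E G-flat B-flat
F-sharp dominant seventh: F-sharp A-sharp C-sharp E
Common to both → E.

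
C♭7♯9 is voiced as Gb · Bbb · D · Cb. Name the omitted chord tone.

Eb

C♭7♯9 = Cb, Eb, Gb, Bbb, D. The voicing lacks the 3rd (major 3rd), Eb.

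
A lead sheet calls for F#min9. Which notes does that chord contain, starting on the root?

F#  A  C#  E  G#

F#min9 is a minor ninth built on F#.
- root: F#
- minor 3rd: A
- perfect 5th: C#
- minor 7th: E
- major 9th: G#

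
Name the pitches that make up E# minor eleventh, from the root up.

E# minor eleventh: minor eleventh on E#.
Root: E#
Minor 3rd (3rd): G#
Perfect 5th (5th): B#
Minor 7th (7th): D#
Major 9th (9th): F##
Perfect 11th (11th): A#

E#, G#, B#, D#, F##, A#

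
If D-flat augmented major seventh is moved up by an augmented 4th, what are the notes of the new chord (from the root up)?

G B D# F#

Db up an augmented 4th → G. New chord: G augmented major seventh.
Root: G
Major 3rd (3rd): B
Augmented 5th (5th): D#
Major 7th (7th): F#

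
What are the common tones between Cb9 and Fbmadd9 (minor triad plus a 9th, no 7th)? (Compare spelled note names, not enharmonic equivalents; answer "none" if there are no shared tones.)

C♭ – G♭

Cb9: C♭ E♭ G♭ B𝄫 D♭
Fbmadd9: F♭ A𝄫 C♭ G♭
Common to both → C♭, G♭.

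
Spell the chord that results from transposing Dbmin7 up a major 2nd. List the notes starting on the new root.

Eb  Gb  Bb  Db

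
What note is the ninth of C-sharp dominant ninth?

D♯

Root of C-sharp dominant ninth = C♯. The 9th is a major 9th: C♯ up a major 9th → D♯.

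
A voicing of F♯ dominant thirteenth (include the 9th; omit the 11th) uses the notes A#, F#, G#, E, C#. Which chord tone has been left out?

F♯ dominant thirteenth = F#, A#, C#, E, G#, D#. The voicing lacks the 13th (major 13th), D#.

D#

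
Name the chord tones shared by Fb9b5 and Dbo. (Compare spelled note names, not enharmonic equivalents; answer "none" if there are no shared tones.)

Fb

Fb9b5 = Fb, Ab, Cbb, Ebb, Gb.
Dbo = Db, Fb, Abb.
Shared: Fb.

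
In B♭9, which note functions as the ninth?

Root of B♭9 = Bb. The 9th is a major 9th: Bb up a major 9th → C.

C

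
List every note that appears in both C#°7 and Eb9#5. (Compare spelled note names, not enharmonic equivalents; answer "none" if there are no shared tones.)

G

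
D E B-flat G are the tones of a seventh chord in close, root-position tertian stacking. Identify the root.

E

Stacking in thirds gives E – G – B-flat – D, so E is the root — E half-diminished seventh.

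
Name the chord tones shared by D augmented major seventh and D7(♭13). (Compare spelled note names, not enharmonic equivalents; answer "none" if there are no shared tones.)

D, F#

D augmented major seventh: D F# A# C#
D7(♭13): D F# A C Bb
Common to both → D, F#.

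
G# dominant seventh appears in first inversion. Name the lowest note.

B#

G# dominant seventh = G#–B#–D#–F#. First inversion → third in the bass = B#.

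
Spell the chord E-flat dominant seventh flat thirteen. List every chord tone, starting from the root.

E-flat – G – B-flat – D-flat – C-flat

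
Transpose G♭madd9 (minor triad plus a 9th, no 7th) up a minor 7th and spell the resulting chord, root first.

Gb up a minor 7th → Fb. New chord: Fb minor added-ninth.
- root: Fb
- minor 3rd: Abb
- perfect 5th: Cb
- major 9th: Gb

Fb, Abb, Cb, Gb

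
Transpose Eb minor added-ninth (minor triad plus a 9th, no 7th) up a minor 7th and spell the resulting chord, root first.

Eb up a minor 7th → Db. New chord: Db minor added-ninth.
Db — root
Fb — minor 3rd
Ab — perfect 5th
Eb — major 9th

Db  Fb  Ab  Eb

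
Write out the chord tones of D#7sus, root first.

D# – G# – A# – C#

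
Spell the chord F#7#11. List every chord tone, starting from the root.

F#7#11: dominant seventh sharp eleven on F♯.
root → F♯
3rd (major 3rd) → A♯
5th (perfect 5th) → C♯
7th (minor 7th) → E
11th (augmented 11th) → B♯

F♯, A♯, C♯, E, B♯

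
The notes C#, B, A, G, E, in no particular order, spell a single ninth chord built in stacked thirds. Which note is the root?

A

Stacking in thirds gives A – C# – E – G – B, so A is the root — A dominant ninth.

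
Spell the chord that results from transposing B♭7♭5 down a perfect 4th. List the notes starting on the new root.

F – A – Cb – Eb

Transposed root: Bb → F (perfect 4th down). So we spell F dominant seventh flat five:
- root: F
- major 3rd: A
- diminished 5th: Cb
- minor 7th: Eb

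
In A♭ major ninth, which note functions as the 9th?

Root of A♭ major ninth = A-flat. The 9th is a major 9th: A-flat up a major 9th → B-flat.

B-flat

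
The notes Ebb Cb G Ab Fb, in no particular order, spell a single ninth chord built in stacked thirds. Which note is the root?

Stacking in thirds gives Fb – Ab – Cb – Ebb – G, so Fb is the root — Fb dominant seventh sharp nine.

Fb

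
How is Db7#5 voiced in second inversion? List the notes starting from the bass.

A, Cb, Db, F

In root position, Db7#5 is Db–F–A–Cb.
Second inversion puts the fifth (A) in the bass.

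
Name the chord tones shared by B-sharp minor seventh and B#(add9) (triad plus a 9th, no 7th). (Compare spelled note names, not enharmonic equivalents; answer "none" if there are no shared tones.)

B-sharp minor seventh: B♯ D♯ F𝄪 A♯
B#(add9): B♯ D𝄪 F𝄪 C𝄪
Common to both → B♯, F𝄪.

B♯, F𝄪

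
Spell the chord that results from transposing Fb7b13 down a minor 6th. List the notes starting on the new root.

A minor 6th down from Fb is Ab, so the new chord is Ab dominant seventh flat thirteen.
root → Ab
3rd (major 3rd) → C
5th (perfect 5th) → Eb
7th (minor 7th) → Gb
13th (minor 13th) → Fb

Ab  C  Eb  Gb  Fb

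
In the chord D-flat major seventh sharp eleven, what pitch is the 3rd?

D-flat major seventh sharp eleven is built on D♭; its 3rd is a major 3rd above the root.
A third above D uses the letter F, and the major 3rd above D♭ is F.

F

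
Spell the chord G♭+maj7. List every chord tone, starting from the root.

G♭+maj7: augmented major seventh on Gb.
root → Gb
3rd (major 3rd) → Bb
5th (augmented 5th) → D
7th (major 7th) → F

Gb, Bb, D, F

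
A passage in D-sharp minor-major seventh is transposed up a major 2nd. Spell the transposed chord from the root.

A major 2nd up from D-sharp is E-sharp, so the new chord is E-sharp minor-major seventh.
root → E-sharp
3rd (minor 3rd) → G-sharp
5th (perfect 5th) → B-sharp
7th (major 7th) → D-double-sharp

E-sharp, G-sharp, B-sharp, D-double-sharp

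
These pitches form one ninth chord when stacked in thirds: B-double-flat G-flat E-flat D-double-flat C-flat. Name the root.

C-flat

Stacking in thirds gives C-flat – E-flat – G-flat – B-double-flat – D-double-flat, so C-flat is the root — C-flat dominant seventh flat nine.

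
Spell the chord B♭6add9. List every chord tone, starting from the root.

Root B♭, quality six-nine:
- root: B♭
- major 3rd: D
- perfect 5th: F
- major 6th: G
- major 9th: C

B♭, D, F, G, C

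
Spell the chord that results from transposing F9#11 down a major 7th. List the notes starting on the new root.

F down a major 7th → G♭. New chord: G♭ dominant ninth sharp eleven.
- root: G♭
- major 3rd: B♭
- perfect 5th: D♭
- minor 7th: F♭
- major 9th: A♭
- augmented 11th: C

G♭, B♭, D♭, F♭, A♭, C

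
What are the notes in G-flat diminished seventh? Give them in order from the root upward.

G-flat diminished seventh is a diminished seventh built on G-flat.
G-flat — root
B-double-flat — minor 3rd
D-double-flat — diminished 5th
F-double-flat — diminished 7th

G-flat B-double-flat D-double-flat F-double-flat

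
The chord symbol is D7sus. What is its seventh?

C

Root of D7sus = D. The 7th is a minor 7th: D up a minor 7th → C.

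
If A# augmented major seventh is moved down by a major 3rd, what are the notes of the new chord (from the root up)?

F-sharp, A-sharp, C-double-sharp, E-sharp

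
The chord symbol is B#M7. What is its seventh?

Root of B#M7 = B♯. The 7th is a major 7th: B♯ up a major 7th → A𝄪.

A𝄪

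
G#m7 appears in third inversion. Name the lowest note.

F#

G#m7 in root position is G#–B–D#–F#.
Third inversion places the seventh in the bass, which is F#.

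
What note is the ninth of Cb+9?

Db

Root of Cb+9 = Cb. The 9th is a major 9th: Cb up a major 9th → Db.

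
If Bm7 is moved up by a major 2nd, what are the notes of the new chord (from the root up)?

A major 2nd up from B is C♯, so the new chord is C♯ minor seventh.
- root: C♯
- minor 3rd: E
- perfect 5th: G♯
- minor 7th: B

C♯ – E – G♯ – B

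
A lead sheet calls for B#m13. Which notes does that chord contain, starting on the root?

B♯, D♯, F𝄪, A♯, C𝄪, E♯, G𝄪

B#m13 is a minor thirteenth built on B♯.
- root: B♯
- minor 3rd: D♯
- perfect 5th: F𝄪
- minor 7th: A♯
- major 9th: C𝄪
- perfect 11th: E♯
- major 13th: G𝄪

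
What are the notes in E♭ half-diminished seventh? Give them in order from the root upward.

E-flat – G-flat – B-double-flat – D-flat

E♭ half-diminished seventh is a half-diminished seventh built on E-flat.
E-flat — root
G-flat — minor 3rd
B-double-flat — diminished 5th
D-flat — minor 7th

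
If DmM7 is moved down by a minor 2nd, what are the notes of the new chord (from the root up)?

C♯ – E – G♯ – B♯

D down a minor 2nd → C♯. New chord: C♯ minor-major seventh.
- root: C♯
- minor 3rd: E
- perfect 5th: G♯
- major 7th: B♯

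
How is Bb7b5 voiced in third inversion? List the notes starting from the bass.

A♭  B♭  D  F♭

In root position, Bb7b5 is B♭–D–F♭–A♭.
Third inversion puts the seventh (A♭) in the bass.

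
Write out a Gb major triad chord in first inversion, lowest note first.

In root position, Gb major triad is G♭–B♭–D♭.
First inversion puts the third (B♭) in the bass.

B♭  D♭  G♭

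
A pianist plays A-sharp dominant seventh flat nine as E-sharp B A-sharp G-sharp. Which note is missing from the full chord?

C-double-sharp

The full A-sharp dominant seventh flat nine chord is A-sharp, C-double-sharp, E-sharp, G-sharp, B.
Comparing with the voicing, the major 3rd (3rd) — C-double-sharp — is absent.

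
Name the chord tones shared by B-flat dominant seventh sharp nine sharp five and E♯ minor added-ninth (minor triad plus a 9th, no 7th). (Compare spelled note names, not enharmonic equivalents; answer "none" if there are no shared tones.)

none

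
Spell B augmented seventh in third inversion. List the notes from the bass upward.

B augmented seventh = B–D-sharp–F-double-sharp–A; third inversion → seventh (A) lowest.

A, B, D-sharp, F-double-sharp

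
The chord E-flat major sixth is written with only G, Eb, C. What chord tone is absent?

E-flat major sixth = Eb, G, Bb, C. The voicing lacks the 5th (perfect 5th), Bb.

Bb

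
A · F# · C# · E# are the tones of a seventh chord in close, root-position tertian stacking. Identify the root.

Arranged so that each adjacent pair is a third by letter name: F# – A – C# – E#.
The bottom of that stack, F#, is the root (this is F# minor-major seventh).

F#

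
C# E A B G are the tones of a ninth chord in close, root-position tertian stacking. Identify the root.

Stacking in thirds gives A – C# – E – G – B, so A is the root — A dominant ninth.

A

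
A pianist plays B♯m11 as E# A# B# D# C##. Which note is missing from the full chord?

The full B♯m11 chord is B#, D#, F##, A#, C##, E#.
Comparing with the voicing, the perfect 5th (5th) — F## — is absent.

F##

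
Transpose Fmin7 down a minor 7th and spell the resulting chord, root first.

G, Bb, D, F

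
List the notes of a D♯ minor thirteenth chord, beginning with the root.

D♯ F♯ A♯ C♯ E♯ G♯ B♯

D♯ minor thirteenth: minor thirteenth on D♯.
Root: D♯
Minor 3rd (3rd): F♯
Perfect 5th (5th): A♯
Minor 7th (7th): C♯
Major 9th (9th): E♯
Perfect 11th (11th): G♯
Major 13th (13th): B♯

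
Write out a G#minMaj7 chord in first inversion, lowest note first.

B  D♯  F𝄪  G♯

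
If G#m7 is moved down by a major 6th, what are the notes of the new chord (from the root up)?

A major 6th down from G# is B, so the new chord is B minor seventh.
Root: B
Minor 3rd (3rd): D
Perfect 5th (5th): F#
Minor 7th (7th): A

B, D, F#, A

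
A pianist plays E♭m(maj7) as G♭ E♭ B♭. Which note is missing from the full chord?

D

E♭m(maj7) = E♭, G♭, B♭, D. The voicing lacks the 7th (major 7th), D.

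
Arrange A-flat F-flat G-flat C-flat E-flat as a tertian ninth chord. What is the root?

F-flat

Arranged so that each adjacent pair is a third by letter name: F-flat – A-flat – C-flat – E-flat – G-flat.
The bottom of that stack, F-flat, is the root (this is F-flat major ninth).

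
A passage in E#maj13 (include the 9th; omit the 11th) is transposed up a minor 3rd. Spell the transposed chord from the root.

G#  B#  D#  F##  A#  E#

A minor 3rd up from E# is G#, so the new chord is G# major thirteenth.
G# — root
B# — major 3rd
D# — perfect 5th
F## — major 7th
A# — major 9th
E# — major 13th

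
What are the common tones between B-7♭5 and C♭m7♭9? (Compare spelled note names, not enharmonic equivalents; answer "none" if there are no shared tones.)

none

B-7♭5 = B, D, F, A.
C♭m7♭9 = C♭, E𝄫, G♭, B𝄫, D𝄫.
Shared: none.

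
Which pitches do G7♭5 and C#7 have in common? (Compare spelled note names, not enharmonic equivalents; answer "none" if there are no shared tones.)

G7♭5 = G, B, Db, F.
C#7 = C#, E#, G#, B.
Shared: B.

B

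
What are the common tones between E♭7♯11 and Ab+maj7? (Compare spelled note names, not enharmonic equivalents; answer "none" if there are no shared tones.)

G

E♭7♯11: Eb G Bb Db A
Ab+maj7: Ab C E G
Common to both → G.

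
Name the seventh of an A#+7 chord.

Root of A#+7 = A#. The 7th is a minor 7th: A# up a minor 7th → G#.

G#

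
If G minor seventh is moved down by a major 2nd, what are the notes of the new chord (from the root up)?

A major 2nd down from G is F, so the new chord is F minor seventh.
root → F
3rd (minor 3rd) → Ab
5th (perfect 5th) → C
7th (minor 7th) → Eb

F, Ab, C, Eb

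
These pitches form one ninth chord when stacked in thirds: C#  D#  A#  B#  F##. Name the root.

B#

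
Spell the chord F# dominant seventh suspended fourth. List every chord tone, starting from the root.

F♯, B, C♯, E

Root F♯, quality dominant seventh suspended fourth:
F♯ — root
B — perfect 4th
C♯ — perfect 5th
E — minor 7th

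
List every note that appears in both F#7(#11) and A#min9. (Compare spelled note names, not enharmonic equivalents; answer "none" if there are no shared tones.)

F#7(#11) = F#, A#, C#, E, B#.
A#min9 = A#, C#, E#, G#, B#.
Shared: A#, C#, B#.

A#  C#  B#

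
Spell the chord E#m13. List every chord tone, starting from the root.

E#, G#, B#, D#, F##, A#, C##

E#m13 is a minor thirteenth built on E#.
Root: E#
Minor 3rd (3rd): G#
Perfect 5th (5th): B#
Minor 7th (7th): D#
Major 9th (9th): F##
Perfect 11th (11th): A#
Major 13th (13th): C##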